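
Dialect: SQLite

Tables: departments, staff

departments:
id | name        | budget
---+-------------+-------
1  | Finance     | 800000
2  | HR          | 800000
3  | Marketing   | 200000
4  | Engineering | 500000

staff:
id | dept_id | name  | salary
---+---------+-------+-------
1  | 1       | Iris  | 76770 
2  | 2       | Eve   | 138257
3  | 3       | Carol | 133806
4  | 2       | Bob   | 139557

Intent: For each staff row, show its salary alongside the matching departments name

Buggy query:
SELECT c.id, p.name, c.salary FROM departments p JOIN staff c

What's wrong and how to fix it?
Bug: Missing join condition: each staff row is matched to all departments rows instead of just its own

Fix: Add ON c.dept_id = p.id to the JOIN

Corrected query:
SELECT c.id, p.name, c.salary FROM departments p JOIN staff c ON c.dept_id = p.id

Result:
id | name      | salary
---+-----------+-------
1  | Finance   | 76770 
2  | HR        | 138257
3  | Marketing | 133806
4  | HR        | 139557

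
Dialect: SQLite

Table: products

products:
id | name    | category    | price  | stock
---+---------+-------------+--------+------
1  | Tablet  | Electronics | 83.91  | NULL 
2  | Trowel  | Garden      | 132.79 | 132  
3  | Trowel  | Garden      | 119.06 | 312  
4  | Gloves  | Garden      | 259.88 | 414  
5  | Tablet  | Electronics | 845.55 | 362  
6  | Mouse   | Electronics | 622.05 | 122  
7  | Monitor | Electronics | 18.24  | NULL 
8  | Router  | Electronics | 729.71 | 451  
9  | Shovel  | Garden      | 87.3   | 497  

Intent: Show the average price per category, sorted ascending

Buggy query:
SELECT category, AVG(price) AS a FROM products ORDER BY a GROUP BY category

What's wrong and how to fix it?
Bug: ORDER BY appears before GROUP BY; SQL clause order requires GROUP BY first

Fix: Move ORDER BY to the end, after GROUP BY

Corrected query:
SELECT category, AVG(price) AS a FROM products GROUP BY category ORDER BY a

Result:
category    | a       
------------+---------
Garden      | 149.7575
Electronics | 459.892 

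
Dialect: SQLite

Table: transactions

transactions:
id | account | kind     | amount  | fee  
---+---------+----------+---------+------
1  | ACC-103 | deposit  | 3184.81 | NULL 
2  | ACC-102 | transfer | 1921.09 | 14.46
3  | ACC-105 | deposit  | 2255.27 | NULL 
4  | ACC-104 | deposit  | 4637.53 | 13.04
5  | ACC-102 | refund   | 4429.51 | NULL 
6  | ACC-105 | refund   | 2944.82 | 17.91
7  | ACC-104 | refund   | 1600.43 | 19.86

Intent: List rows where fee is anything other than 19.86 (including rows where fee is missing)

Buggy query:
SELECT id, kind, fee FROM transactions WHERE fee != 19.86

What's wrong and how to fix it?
Bug: Inequality against NULL is unknown, not true; rows with NULL are dropped

Fix: Handle NULL separately with IS NULL alongside the inequality

Corrected query:
SELECT id, kind, fee FROM transactions WHERE fee != 19.86 OR fee IS NULL

Result:
id | kind     | fee  
---+----------+------
1  | deposit  | NULL 
2  | transfer | 14.46
3  | deposit  | NULL 
4  | deposit  | 13.04
5  | refund   | NULL 
6  | refund   | 17.91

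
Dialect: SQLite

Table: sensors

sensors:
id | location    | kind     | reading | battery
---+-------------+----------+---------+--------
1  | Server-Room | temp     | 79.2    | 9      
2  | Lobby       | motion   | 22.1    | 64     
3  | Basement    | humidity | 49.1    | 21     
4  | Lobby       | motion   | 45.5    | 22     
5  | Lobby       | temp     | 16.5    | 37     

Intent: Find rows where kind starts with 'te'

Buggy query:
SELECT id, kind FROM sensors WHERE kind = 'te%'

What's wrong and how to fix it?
Bug: Wildcards only work with LIKE; '=' treats '%' as a literal character

Fix: Use LIKE for wildcard pattern matching

Corrected query:
SELECT id, kind FROM sensors WHERE kind LIKE 'te%'

Result:
id | kind
---+-----
1  | temp
5  | temp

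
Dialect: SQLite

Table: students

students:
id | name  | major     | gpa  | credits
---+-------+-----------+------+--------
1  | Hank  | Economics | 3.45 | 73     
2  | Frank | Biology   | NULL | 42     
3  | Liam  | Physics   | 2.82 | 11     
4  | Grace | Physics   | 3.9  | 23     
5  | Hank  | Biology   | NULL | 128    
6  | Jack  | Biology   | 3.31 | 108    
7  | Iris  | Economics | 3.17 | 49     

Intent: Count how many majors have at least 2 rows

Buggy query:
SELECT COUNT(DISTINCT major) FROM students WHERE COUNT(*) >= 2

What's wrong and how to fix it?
Bug: WHERE filters individual rows, not groups, so a group-level COUNT is invalid there

Fix: Group first with HAVING COUNT(*) >= 2, then COUNT the resulting groups

Corrected query:
SELECT COUNT(*) FROM (SELECT major FROM students GROUP BY major HAVING COUNT(*) >= 2)

Result:
COUNT(*)
--------
3       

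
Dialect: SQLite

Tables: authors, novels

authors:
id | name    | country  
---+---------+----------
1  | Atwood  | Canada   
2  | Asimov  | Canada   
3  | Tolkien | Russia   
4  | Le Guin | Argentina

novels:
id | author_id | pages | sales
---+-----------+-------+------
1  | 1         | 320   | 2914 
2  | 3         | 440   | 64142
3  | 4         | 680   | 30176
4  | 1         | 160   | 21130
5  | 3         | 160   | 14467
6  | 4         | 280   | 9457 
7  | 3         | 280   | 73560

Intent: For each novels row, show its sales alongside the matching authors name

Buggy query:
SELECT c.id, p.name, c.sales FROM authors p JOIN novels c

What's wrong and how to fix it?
Bug: JOIN with no ON clause produces a cartesian product; every novels row pairs with every authors row

Fix: Specify the join condition linking the foreign key to the parent id

Corrected query:
SELECT c.id, p.name, c.sales FROM authors p JOIN novels c ON c.author_id = p.id

Result:
id | name    | sales
---+---------+------
1  | Atwood  | 2914 
2  | Tolkien | 64142
3  | Le Guin | 30176
4  | Atwood  | 21130
5  | Tolkien | 14467
6  | Le Guin | 9457 
7  | Tolkien | 73560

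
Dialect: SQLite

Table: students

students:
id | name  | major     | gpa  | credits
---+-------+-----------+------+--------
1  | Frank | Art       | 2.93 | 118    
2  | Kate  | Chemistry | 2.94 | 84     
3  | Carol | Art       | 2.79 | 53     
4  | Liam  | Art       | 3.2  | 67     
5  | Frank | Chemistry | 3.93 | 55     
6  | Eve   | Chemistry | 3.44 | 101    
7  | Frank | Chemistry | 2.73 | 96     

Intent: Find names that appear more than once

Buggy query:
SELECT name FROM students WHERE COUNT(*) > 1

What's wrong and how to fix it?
Bug: WHERE can't reference COUNT(*); aggregates are computed after WHERE

Fix: Group first, then use HAVING for the count condition

Corrected query:
SELECT name FROM students GROUP BY name HAVING COUNT(*) > 1

Result:
name 
-----
Frank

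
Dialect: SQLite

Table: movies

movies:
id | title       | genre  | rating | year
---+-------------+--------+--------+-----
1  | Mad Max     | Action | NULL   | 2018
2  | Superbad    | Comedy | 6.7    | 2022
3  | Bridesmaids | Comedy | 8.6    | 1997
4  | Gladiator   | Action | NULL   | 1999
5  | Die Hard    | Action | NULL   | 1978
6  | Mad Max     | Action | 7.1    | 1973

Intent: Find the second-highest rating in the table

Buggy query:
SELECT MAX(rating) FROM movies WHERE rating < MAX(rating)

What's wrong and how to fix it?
Bug: MAX(rating) on the right of the comparison is an aggregate-in-WHERE error

Fix: Put the inner MAX in a scalar subquery

Corrected query:
SELECT MAX(rating) FROM movies WHERE rating < (SELECT MAX(rating) FROM movies)

Result:
MAX(rating)
-----------
7.1        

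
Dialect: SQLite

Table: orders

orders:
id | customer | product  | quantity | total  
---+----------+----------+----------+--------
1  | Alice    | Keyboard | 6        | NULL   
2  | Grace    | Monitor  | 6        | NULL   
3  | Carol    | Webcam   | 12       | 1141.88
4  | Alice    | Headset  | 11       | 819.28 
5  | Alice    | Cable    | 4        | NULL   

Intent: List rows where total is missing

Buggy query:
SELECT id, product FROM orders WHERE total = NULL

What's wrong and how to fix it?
Bug: Comparing to NULL with '=' never matches; NULL = NULL is unknown, not true

Fix: Use IS NULL to test for NULL

Corrected query:
SELECT id, product FROM orders WHERE total IS NULL

Result:
id | product 
---+---------
1  | Keyboard
2  | Monitor 
5  | Cable   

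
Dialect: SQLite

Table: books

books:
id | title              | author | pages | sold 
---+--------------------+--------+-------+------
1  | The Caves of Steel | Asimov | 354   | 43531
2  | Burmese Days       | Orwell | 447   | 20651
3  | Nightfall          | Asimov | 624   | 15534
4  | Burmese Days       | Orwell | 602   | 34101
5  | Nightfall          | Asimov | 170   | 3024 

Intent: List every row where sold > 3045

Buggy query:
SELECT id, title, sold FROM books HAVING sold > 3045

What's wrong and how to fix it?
Bug: HAVING filters the output of aggregation, but this query has no GROUP BY and no aggregate functions, so SQLite rejects it (HAVING clause on a non-aggregate query); the condition here is per row

Fix: Use WHERE for row-level filtering

Corrected query:
SELECT id, title, sold FROM books WHERE sold > 3045

Result:
id | title              | sold 
---+--------------------+------
1  | The Caves of Steel | 43531
2  | Burmese Days       | 20651
3  | Nightfall          | 15534
4  | Burmese Days       | 34101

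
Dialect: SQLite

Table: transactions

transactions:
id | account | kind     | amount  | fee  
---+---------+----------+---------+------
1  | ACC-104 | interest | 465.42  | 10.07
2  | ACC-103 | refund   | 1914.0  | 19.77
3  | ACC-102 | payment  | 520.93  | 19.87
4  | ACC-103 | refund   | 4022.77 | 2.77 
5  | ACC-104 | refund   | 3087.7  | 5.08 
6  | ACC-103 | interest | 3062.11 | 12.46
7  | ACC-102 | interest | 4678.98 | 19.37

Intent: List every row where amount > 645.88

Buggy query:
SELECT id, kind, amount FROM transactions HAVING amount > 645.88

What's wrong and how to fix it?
Bug: This is a non-aggregate query (no GROUP BY, no aggregates), so in SQLite the HAVING clause is invalid here; a row-level condition belongs in WHERE

Fix: Replace HAVING with WHERE since the condition applies to individual rows

Corrected query:
SELECT id, kind, amount FROM transactions WHERE amount > 645.88

Result:
id | kind     | amount 
---+----------+--------
2  | refund   | 1914   
4  | refund   | 4022.77
5  | refund   | 3087.7 
6  | interest | 3062.11
7  | interest | 4678.98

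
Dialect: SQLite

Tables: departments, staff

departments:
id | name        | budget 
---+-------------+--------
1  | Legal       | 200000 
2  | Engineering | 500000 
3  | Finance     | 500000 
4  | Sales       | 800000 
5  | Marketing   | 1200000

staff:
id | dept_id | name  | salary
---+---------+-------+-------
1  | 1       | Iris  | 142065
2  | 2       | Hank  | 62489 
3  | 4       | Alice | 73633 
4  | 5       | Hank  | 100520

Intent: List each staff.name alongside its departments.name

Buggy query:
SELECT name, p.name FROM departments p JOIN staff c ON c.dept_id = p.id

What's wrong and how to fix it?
Bug: 'name' exists in both joined tables, so the database can't tell which one is meant

Fix: Prefix ambiguous columns with the table alias

Corrected query:
SELECT c.name, p.name FROM departments p JOIN staff c ON c.dept_id = p.id

Result:
name  | name       
------+------------
Iris  | Legal      
Hank  | Engineering
Alice | Sales      
Hank  | Marketing  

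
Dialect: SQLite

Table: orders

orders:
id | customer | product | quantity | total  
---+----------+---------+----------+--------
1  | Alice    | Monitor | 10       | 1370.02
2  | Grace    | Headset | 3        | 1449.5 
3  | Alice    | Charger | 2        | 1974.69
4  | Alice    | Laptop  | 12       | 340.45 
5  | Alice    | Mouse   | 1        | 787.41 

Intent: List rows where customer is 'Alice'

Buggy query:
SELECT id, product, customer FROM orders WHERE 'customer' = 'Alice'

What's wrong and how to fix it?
Bug: Single quotes denote string literals in SQL; the column name is being compared as a constant string

Fix: Remove the quotes around the column name (or use double quotes for an identifier)

Corrected query:
SELECT id, product, customer FROM orders WHERE customer = 'Alice'

Result:
id | product | customer
---+---------+---------
1  | Monitor | Alice   
3  | Charger | Alice   
4  | Laptop  | Alice   
5  | Mouse   | Alice   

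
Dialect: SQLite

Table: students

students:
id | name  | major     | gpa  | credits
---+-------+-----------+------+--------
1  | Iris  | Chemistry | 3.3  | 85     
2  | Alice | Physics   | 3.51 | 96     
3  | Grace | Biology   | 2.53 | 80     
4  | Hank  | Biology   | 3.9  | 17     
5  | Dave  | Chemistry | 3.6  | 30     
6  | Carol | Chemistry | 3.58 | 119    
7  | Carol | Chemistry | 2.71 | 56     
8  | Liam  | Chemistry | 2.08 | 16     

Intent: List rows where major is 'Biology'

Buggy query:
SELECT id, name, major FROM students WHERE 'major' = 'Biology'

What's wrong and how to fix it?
Bug: Single quotes denote string literals in SQL; the column name is being compared as a constant string

Fix: Remove the quotes around the column name (or use double quotes for an identifier)

Corrected query:
SELECT id, name, major FROM students WHERE major = 'Biology'

Result:
id | name  | major  
---+-------+--------
3  | Grace | Biology
4  | Hank  | Biology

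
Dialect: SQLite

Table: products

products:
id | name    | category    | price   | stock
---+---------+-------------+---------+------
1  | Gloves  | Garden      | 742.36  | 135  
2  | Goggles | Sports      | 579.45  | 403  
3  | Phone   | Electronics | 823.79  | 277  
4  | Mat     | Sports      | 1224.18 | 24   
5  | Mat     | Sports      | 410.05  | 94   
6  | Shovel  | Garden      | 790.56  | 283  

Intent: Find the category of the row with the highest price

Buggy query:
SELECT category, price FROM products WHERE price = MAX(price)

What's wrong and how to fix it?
Bug: MAX(price) is an aggregate and cannot be used directly in WHERE

Fix: Wrap MAX in a scalar subquery so WHERE compares against a single value

Corrected query:
SELECT category, price FROM products WHERE price = (SELECT MAX(price) FROM products)

Result:
category | price  
---------+--------
Sports   | 1224.18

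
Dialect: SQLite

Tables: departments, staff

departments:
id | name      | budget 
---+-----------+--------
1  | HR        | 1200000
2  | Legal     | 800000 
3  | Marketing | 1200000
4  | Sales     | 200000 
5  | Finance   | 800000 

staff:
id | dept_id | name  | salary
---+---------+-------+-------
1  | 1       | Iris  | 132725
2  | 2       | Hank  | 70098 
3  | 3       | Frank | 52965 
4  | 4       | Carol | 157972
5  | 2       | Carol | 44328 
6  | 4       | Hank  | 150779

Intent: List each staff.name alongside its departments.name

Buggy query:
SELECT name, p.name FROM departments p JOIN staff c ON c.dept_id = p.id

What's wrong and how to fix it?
Bug: Both tables have a 'name' column; the unqualified reference is ambiguous

Fix: Prefix ambiguous columns with the table alias

Corrected query:
SELECT c.name, p.name FROM departments p JOIN staff c ON c.dept_id = p.id

Result:
name  | name     
------+----------
Iris  | HR       
Hank  | Legal    
Frank | Marketing
Carol | Sales    
Carol | Legal    
Hank  | Sales    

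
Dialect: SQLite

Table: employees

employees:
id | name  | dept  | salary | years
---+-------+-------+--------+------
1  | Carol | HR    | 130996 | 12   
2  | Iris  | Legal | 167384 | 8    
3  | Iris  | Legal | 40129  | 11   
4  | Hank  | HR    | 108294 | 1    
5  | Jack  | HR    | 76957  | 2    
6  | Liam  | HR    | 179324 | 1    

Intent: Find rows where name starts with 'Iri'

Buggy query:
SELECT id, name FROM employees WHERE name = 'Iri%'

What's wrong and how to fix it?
Bug: Wildcards only work with LIKE; '=' treats '%' as a literal character

Fix: Use LIKE for wildcard pattern matching

Corrected query:
SELECT id, name FROM employees WHERE name LIKE 'Iri%'

Result:
id | name
---+-----
2  | Iris
3  | Iris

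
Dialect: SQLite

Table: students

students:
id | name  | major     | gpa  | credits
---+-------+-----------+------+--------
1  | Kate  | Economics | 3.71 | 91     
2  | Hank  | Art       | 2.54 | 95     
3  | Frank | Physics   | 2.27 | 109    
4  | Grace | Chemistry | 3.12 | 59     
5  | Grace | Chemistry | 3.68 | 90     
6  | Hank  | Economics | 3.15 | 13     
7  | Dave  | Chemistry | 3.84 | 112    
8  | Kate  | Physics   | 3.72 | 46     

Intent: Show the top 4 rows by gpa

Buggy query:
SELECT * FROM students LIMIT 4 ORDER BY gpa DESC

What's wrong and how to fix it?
Bug: LIMIT must come after ORDER BY

Fix: Swap the clauses: ORDER BY first, then LIMIT

Corrected query:
SELECT * FROM students ORDER BY gpa DESC LIMIT 4

Result:
id | name  | major     | gpa  | credits
---+-------+-----------+------+--------
7  | Dave  | Chemistry | 3.84 | 112    
8  | Kate  | Physics   | 3.72 | 46     
1  | Kate  | Economics | 3.71 | 91     
5  | Grace | Chemistry | 3.68 | 90     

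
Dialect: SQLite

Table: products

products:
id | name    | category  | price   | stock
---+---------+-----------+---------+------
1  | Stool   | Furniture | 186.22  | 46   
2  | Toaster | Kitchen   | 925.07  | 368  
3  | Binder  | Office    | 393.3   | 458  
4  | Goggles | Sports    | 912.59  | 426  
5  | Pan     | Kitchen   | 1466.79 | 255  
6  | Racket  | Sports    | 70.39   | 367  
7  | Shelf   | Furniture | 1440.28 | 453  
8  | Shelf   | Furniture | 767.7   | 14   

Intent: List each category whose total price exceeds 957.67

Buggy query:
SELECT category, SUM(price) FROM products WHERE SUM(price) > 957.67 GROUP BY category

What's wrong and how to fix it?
Bug: Aggregate functions cannot appear in a WHERE clause

Fix: Use HAVING (which filters groups after aggregation) instead of WHERE

Corrected query:
SELECT category, SUM(price) FROM products GROUP BY category HAVING SUM(price) > 957.67

Result:
category  | SUM(price)
----------+-----------
Furniture | 2394.2    
Kitchen   | 2391.86   
Sports    | 982.98    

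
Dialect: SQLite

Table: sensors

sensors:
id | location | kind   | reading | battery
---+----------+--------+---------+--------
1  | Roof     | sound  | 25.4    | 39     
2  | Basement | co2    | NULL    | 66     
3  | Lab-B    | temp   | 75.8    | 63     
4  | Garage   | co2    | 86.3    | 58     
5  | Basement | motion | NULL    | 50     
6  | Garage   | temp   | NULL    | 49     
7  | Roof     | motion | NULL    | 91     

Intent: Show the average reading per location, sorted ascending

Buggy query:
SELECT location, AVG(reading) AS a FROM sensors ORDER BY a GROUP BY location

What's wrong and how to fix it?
Bug: ORDER BY appears before GROUP BY; SQL clause order requires GROUP BY first

Fix: Reorder: SELECT … FROM … GROUP BY … ORDER BY …

Corrected query:
SELECT location, AVG(reading) AS a FROM sensors GROUP BY location ORDER BY a

Result:
location | a   
---------+-----
Basement | NULL
Roof     | 25.4
Lab-B    | 75.8
Garage   | 86.3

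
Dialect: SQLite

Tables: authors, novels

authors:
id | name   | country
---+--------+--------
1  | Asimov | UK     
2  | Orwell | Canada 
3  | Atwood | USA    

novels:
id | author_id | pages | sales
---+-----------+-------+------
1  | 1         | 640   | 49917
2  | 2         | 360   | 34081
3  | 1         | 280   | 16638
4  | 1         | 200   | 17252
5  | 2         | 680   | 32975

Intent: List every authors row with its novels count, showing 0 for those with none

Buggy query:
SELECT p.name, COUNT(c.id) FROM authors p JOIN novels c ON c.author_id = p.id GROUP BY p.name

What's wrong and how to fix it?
Bug: INNER JOIN drops authors rows that have no matching novels rows

Fix: Use LEFT JOIN so parents without children still appear (COUNT(c.id) gives 0)

Corrected query:
SELECT p.name, COUNT(c.id) FROM authors p LEFT JOIN novels c ON c.author_id = p.id GROUP BY p.name

Result:
name   | COUNT(c.id)
-------+------------
Asimov | 3          
Atwood | 0          
Orwell | 2          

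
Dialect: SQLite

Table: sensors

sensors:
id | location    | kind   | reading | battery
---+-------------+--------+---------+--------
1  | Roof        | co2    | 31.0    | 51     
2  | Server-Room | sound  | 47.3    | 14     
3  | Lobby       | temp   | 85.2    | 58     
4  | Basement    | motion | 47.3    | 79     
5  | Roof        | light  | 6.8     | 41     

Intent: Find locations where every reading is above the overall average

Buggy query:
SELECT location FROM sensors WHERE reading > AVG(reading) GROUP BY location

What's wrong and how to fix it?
Bug: AVG() is an aggregate; it can't sit directly in WHERE

Fix: Compute the overall average in a scalar subquery and compare each group's MIN against it in HAVING

Corrected query:
SELECT location FROM sensors GROUP BY location HAVING MIN(reading) > (SELECT AVG(reading) FROM sensors)

Result:
location   
-----------
Basement   
Lobby      
Server-Room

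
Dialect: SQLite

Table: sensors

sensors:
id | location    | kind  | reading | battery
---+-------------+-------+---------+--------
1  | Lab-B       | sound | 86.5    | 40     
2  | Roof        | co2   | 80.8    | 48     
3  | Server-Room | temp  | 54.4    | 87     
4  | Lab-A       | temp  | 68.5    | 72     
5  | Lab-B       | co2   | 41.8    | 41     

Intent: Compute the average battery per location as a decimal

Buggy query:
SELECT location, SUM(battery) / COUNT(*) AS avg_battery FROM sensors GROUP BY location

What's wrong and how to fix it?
Bug: Both operands are integers, so '/' performs integer division and truncates

Fix: Cast one side to REAL so the division keeps the fractional part

Corrected query:
SELECT location, SUM(battery) * 1.0 / COUNT(*) AS avg_battery FROM sensors GROUP BY location

Result:
location    | avg_battery
------------+------------
Lab-A       | 72         
Lab-B       | 40.5       
Roof        | 48         
Server-Room | 87         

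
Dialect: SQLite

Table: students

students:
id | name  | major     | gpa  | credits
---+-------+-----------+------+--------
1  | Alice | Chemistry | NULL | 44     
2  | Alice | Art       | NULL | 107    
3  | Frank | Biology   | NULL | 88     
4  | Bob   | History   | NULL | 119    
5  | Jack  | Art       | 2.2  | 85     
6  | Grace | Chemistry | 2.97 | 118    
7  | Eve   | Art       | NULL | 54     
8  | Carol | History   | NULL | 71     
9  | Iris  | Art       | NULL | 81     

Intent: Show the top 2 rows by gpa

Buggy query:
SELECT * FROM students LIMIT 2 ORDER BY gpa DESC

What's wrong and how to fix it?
Bug: LIMIT must come after ORDER BY

Fix: Swap the clauses: ORDER BY first, then LIMIT

Corrected query:
SELECT * FROM students ORDER BY gpa DESC LIMIT 2

Result:
id | name  | major     | gpa  | credits
---+-------+-----------+------+--------
6  | Grace | Chemistry | 2.97 | 118    
5  | Jack  | Art       | 2.2  | 85     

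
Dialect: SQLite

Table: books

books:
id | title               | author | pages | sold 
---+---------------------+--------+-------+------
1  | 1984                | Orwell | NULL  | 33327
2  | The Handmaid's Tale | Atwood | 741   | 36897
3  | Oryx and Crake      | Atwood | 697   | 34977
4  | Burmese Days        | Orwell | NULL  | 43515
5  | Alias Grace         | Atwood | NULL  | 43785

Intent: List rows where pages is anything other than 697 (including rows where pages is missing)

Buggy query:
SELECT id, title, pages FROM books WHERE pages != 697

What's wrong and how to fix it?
Bug: 'pages != 697' is unknown when pages is NULL, so NULL rows are silently excluded

Fix: Handle NULL separately with IS NULL alongside the inequality

Corrected query:
SELECT id, title, pages FROM books WHERE pages != 697 OR pages IS NULL

Result:
id | title               | pages
---+---------------------+------
1  | 1984                | NULL 
2  | The Handmaid's Tale | 741  
4  | Burmese Days        | NULL 
5  | Alias Grace         | NULL 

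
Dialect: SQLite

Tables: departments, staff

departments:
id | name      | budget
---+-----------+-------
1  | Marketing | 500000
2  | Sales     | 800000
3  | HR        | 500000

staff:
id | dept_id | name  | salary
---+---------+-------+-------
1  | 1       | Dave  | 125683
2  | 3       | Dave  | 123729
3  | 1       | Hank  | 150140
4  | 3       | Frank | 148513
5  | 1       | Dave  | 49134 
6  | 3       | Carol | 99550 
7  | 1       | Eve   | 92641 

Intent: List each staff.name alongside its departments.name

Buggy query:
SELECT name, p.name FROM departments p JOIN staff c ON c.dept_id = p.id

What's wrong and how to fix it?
Bug: 'name' exists in both joined tables, so the database can't tell which one is meant

Fix: Prefix ambiguous columns with the table alias

Corrected query:
SELECT c.name, p.name FROM departments p JOIN staff c ON c.dept_id = p.id

Result:
name  | name     
------+----------
Dave  | Marketing
Dave  | HR       
Hank  | Marketing
Frank | HR       
Dave  | Marketing
Carol | HR       
Eve   | Marketing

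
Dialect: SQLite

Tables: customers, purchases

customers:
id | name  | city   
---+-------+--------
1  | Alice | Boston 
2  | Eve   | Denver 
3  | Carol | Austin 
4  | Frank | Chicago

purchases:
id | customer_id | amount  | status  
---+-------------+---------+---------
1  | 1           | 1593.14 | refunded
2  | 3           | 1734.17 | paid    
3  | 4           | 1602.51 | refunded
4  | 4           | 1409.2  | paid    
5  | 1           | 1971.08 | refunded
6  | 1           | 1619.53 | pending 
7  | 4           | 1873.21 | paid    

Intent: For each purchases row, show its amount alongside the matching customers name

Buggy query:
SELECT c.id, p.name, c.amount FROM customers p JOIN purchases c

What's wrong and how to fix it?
Bug: JOIN with no ON clause produces a cartesian product; every purchases row pairs with every customers row

Fix: Add ON c.customer_id = p.id to the JOIN

Corrected query:
SELECT c.id, p.name, c.amount FROM customers p JOIN purchases c ON c.customer_id = p.id

Result:
id | name  | amount 
---+-------+--------
1  | Alice | 1593.14
2  | Carol | 1734.17
3  | Frank | 1602.51
4  | Frank | 1409.2 
5  | Alice | 1971.08
6  | Alice | 1619.53
7  | Frank | 1873.21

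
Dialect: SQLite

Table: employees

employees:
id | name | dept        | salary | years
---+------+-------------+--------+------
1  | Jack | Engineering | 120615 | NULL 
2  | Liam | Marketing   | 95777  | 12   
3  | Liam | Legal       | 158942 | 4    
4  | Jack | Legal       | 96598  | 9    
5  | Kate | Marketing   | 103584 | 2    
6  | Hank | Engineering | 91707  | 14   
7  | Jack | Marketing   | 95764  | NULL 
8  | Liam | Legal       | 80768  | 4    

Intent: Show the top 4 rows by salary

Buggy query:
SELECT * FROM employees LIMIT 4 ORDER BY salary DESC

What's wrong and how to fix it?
Bug: LIMIT must come after ORDER BY

Fix: Sort with ORDER BY, then apply LIMIT

Corrected query:
SELECT * FROM employees ORDER BY salary DESC LIMIT 4

Result:
id | name | dept        | salary | years
---+------+-------------+--------+------
3  | Liam | Legal       | 158942 | 4    
1  | Jack | Engineering | 120615 | NULL 
5  | Kate | Marketing   | 103584 | 2    
4  | Jack | Legal       | 96598  | 9    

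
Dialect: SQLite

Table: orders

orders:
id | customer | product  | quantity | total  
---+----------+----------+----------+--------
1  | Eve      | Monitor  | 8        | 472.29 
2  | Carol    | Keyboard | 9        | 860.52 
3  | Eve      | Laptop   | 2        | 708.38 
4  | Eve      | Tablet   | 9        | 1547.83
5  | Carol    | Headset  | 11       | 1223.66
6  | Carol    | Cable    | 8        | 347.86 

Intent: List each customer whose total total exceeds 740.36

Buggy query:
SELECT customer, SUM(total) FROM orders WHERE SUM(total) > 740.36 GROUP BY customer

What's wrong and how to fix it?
Bug: Aggregate functions cannot appear in a WHERE clause

Fix: Move the aggregate condition to a HAVING clause

Corrected query:
SELECT customer, SUM(total) FROM orders GROUP BY customer HAVING SUM(total) > 740.36

Result:
customer | SUM(total)
---------+-----------
Carol    | 2432.04   
Eve      | 2728.5    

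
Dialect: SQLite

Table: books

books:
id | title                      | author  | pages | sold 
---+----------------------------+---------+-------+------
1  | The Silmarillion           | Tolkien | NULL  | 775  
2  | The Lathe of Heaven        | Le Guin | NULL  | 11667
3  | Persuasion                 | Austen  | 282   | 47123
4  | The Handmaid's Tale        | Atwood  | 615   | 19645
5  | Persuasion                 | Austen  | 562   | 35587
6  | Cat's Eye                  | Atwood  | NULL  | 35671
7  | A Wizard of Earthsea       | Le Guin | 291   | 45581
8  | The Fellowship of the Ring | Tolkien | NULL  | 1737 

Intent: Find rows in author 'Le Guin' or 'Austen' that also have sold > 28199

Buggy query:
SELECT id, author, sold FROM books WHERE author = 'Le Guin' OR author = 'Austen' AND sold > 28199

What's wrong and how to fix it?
Bug: Without parentheses, AND is evaluated before OR, so the sold filter only applies to the 'Austen' branch

Fix: Group the OR with parentheses (or use IN), then AND the threshold

Corrected query:
SELECT id, author, sold FROM books WHERE (author = 'Le Guin' OR author = 'Austen') AND sold > 28199

Result:
id | author  | sold 
---+---------+------
3  | Austen  | 47123
5  | Austen  | 35587
7  | Le Guin | 45581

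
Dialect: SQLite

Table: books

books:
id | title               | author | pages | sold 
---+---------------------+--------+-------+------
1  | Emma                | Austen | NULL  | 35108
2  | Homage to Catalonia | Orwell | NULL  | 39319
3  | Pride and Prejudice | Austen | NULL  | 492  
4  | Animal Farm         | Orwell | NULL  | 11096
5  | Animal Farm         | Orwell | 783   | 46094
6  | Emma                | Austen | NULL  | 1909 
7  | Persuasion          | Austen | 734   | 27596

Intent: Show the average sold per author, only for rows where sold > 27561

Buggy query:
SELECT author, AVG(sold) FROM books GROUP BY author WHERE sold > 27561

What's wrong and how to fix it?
Bug: WHERE cannot follow GROUP BY

Fix: Move the WHERE clause before GROUP BY

Corrected query:
SELECT author, AVG(sold) FROM books WHERE sold > 27561 GROUP BY author

Result:
author | AVG(sold)
-------+----------
Austen | 31352    
Orwell | 42706.5  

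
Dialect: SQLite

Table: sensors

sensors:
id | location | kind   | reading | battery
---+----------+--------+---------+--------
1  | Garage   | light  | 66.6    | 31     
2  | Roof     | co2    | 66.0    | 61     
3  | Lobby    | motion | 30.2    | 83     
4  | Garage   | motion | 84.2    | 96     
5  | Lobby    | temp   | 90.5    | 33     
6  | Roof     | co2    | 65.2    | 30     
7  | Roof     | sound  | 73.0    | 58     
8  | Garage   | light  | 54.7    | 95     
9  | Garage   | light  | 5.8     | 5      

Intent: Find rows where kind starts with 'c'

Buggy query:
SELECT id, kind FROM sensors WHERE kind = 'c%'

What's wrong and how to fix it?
Bug: Wildcards only work with LIKE; '=' treats '%' as a literal character

Fix: Replace '=' with LIKE so 'c%' is treated as a pattern

Corrected query:
SELECT id, kind FROM sensors WHERE kind LIKE 'c%'

Result:
id | kind
---+-----
2  | co2 
6  | co2 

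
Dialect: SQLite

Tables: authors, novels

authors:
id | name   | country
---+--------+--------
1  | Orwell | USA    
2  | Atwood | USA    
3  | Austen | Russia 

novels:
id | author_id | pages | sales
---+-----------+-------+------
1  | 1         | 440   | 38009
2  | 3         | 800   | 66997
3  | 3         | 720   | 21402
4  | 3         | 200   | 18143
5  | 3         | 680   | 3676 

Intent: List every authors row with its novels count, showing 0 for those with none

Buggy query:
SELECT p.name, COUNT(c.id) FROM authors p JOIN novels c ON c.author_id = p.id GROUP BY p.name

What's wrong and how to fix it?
Bug: INNER JOIN drops authors rows that have no matching novels rows

Fix: Use LEFT JOIN so parents without children still appear (COUNT(c.id) gives 0)

Corrected query:
SELECT p.name, COUNT(c.id) FROM authors p LEFT JOIN novels c ON c.author_id = p.id GROUP BY p.name

Result:
name   | COUNT(c.id)
-------+------------
Atwood | 0          
Austen | 4          
Orwell | 1          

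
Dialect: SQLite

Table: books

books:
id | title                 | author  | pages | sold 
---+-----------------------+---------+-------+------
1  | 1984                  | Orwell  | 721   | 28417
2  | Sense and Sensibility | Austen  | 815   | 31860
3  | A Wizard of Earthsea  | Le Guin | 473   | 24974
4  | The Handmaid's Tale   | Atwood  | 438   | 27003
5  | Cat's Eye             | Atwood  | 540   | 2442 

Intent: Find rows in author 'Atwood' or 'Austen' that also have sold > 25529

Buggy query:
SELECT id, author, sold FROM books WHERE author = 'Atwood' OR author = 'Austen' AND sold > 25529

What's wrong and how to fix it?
Bug: AND binds tighter than OR, so this parses as author = 'Atwood' OR (author = 'Austen' AND sold > 25529)

Fix: Group the OR with parentheses (or use IN), then AND the threshold

Corrected query:
SELECT id, author, sold FROM books WHERE (author = 'Atwood' OR author = 'Austen') AND sold > 25529

Result:
id | author | sold 
---+--------+------
2  | Austen | 31860
4  | Atwood | 27003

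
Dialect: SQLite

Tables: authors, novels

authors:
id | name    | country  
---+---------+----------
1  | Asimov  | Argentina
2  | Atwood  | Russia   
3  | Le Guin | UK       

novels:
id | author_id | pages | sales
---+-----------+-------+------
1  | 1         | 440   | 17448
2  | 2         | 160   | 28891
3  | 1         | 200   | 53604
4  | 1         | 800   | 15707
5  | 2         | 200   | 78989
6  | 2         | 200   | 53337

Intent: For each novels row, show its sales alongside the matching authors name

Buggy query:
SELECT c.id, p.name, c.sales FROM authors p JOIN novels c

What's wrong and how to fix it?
Bug: JOIN with no ON clause produces a cartesian product; every novels row pairs with every authors row

Fix: Add ON c.author_id = p.id to the JOIN

Corrected query:
SELECT c.id, p.name, c.sales FROM authors p JOIN novels c ON c.author_id = p.id

Result:
id | name   | sales
---+--------+------
1  | Asimov | 17448
2  | Atwood | 28891
3  | Asimov | 53604
4  | Asimov | 15707
5  | Atwood | 78989
6  | Atwood | 53337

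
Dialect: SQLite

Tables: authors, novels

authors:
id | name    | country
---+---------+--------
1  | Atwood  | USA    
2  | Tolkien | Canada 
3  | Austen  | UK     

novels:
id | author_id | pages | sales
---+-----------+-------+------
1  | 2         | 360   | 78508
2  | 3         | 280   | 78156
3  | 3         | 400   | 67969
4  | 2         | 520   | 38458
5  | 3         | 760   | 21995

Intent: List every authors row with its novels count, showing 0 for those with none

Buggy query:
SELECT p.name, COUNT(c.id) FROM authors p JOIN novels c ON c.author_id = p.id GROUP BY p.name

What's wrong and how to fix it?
Bug: An inner join excludes parents with zero children

Fix: Use LEFT JOIN so parents without children still appear (COUNT(c.id) gives 0)

Corrected query:
SELECT p.name, COUNT(c.id) FROM authors p LEFT JOIN novels c ON c.author_id = p.id GROUP BY p.name

Result:
name    | COUNT(c.id)
--------+------------
Atwood  | 0          
Austen  | 3          
Tolkien | 2          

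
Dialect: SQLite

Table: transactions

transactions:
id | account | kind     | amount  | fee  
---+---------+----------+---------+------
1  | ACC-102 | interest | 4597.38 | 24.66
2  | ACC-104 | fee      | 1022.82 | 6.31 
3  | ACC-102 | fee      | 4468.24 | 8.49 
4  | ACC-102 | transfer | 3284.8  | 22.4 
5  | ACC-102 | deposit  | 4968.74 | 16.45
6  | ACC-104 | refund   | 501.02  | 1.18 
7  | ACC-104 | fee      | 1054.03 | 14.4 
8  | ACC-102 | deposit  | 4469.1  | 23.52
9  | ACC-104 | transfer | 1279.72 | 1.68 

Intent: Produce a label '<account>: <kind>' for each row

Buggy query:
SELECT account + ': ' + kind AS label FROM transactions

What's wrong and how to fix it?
Bug: '+' is numeric addition; on text columns SQLite converts them to 0 instead of concatenating

Fix: Use the || operator for string concatenation

Corrected query:
SELECT account || ': ' || kind AS label FROM transactions

Result:
label            
-----------------
ACC-102: interest
ACC-104: fee     
ACC-102: fee     
ACC-102: transfer
ACC-102: deposit 
ACC-104: refund  
ACC-104: fee     
ACC-102: deposit 
ACC-104: transfer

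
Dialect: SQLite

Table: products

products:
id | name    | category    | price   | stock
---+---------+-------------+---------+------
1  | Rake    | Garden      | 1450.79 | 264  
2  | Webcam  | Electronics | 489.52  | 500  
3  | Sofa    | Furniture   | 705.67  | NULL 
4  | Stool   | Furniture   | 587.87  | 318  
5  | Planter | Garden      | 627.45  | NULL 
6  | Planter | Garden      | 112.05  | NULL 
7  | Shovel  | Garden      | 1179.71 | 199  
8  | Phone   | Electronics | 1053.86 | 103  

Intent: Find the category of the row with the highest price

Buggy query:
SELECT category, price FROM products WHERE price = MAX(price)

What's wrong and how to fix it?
Bug: MAX(price) is an aggregate and cannot be used directly in WHERE

Fix: Wrap MAX in a scalar subquery so WHERE compares against a single value

Corrected query:
SELECT category, price FROM products WHERE price = (SELECT MAX(price) FROM products)

Result:
category | price  
---------+--------
Garden   | 1450.79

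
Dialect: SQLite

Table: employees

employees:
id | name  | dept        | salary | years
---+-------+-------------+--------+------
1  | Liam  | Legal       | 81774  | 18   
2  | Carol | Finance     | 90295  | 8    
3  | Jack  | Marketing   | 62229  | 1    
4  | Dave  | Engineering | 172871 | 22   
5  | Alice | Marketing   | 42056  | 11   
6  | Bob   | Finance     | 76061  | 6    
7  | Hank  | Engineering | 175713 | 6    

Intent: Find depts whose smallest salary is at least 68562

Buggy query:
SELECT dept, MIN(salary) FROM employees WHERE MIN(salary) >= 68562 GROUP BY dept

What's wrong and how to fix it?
Bug: Aggregates like MIN are computed per group after WHERE runs

Fix: Use HAVING for the per-group MIN condition

Corrected query:
SELECT dept, MIN(salary) FROM employees GROUP BY dept HAVING MIN(salary) >= 68562

Result:
dept        | MIN(salary)
------------+------------
Engineering | 172871     
Finance     | 76061      
Legal       | 81774      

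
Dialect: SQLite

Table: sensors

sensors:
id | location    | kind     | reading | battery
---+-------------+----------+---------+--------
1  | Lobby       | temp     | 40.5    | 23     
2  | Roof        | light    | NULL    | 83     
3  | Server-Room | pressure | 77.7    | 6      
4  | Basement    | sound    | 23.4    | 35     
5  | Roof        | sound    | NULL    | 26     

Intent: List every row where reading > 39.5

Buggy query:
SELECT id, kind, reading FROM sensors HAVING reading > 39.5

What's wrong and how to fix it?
Bug: HAVING filters the output of aggregation, but this query has no GROUP BY and no aggregate functions, so SQLite rejects it (HAVING clause on a non-aggregate query); the condition here is per row

Fix: Use WHERE for row-level filtering

Corrected query:
SELECT id, kind, reading FROM sensors WHERE reading > 39.5

Result:
id | kind     | reading
---+----------+--------
1  | temp     | 40.5   
3  | pressure | 77.7   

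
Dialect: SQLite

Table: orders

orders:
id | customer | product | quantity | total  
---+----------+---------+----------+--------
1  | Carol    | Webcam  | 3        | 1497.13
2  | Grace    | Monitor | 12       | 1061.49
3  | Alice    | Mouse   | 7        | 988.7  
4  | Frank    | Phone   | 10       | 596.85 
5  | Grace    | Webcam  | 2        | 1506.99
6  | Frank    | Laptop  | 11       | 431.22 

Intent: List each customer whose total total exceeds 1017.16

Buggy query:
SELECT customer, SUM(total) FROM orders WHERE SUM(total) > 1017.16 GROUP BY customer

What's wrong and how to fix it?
Bug: SUM(total) is an aggregate, but WHERE filters rows before aggregation

Fix: Move the aggregate condition to a HAVING clause

Corrected query:
SELECT customer, SUM(total) FROM orders GROUP BY customer HAVING SUM(total) > 1017.16

Result:
customer | SUM(total)
---------+-----------
Carol    | 1497.13   
Frank    | 1028.07   
Grace    | 2568.48   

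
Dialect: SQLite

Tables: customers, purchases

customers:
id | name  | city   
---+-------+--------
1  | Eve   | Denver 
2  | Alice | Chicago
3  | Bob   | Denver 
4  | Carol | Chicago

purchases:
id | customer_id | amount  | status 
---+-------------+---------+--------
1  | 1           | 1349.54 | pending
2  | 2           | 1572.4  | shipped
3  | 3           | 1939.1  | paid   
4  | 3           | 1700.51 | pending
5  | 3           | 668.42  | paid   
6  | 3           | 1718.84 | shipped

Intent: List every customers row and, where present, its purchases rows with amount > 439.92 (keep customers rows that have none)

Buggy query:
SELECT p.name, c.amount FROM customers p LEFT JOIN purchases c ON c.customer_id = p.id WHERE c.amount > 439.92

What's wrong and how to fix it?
Bug: Filtering c.amount in WHERE discards the NULL rows produced by LEFT JOIN, turning it into an inner join

Fix: Move the right-table condition into the ON clause so unmatched parents are kept

Corrected query:
SELECT p.name, c.amount FROM customers p LEFT JOIN purchases c ON c.customer_id = p.id AND c.amount > 439.92

Result:
name  | amount 
------+--------
Eve   | 1349.54
Alice | 1572.4 
Bob   | 668.42 
Bob   | 1700.51
Bob   | 1718.84
Bob   | 1939.1 
Carol | NULL   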